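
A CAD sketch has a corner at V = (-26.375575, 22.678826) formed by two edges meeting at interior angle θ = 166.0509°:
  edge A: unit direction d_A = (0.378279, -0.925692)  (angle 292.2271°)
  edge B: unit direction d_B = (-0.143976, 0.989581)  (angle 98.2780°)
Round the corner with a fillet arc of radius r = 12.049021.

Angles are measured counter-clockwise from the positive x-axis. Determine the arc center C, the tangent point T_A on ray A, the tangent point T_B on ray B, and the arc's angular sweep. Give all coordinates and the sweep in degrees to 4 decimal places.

bisector direction at 15.2526° = (0.964776,0.263074)
center distance |VC| = r/sin(θ/2) = 12.049021/sin(83.0255°) = 12.138846
C = V + |VC|·bis = (-14.6643,25.8722)
T_A = V + ((C−V)·d_A)·d_A = V + 1.4740·d_A = (-25.8180,21.3144)
T_B = V + ((C−V)·d_B)·d_B = V + 1.4740·d_B = (-26.5878,24.1375)
sweep = 180° − θ = 13.9491°

center=(-14.6643,25.8722) T_A=(-25.8180,21.3144) T_B=(-26.5878,24.1375) sweep=13.9491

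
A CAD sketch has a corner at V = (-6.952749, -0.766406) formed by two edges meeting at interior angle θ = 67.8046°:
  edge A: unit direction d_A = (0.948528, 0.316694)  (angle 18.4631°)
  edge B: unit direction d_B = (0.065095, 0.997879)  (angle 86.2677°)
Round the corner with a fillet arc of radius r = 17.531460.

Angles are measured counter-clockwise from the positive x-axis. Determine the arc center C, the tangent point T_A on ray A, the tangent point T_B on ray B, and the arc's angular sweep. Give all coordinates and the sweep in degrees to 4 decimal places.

center=(12.2397,24.1244) T_A=(17.7918,7.4953) T_B=(-5.2546,25.2656) sweep=112.1954

bisector direction at 52.3654° = (0.610624,0.791921)
center distance |VC| = r/sin(θ/2) = 17.531460/sin(33.9023°) = 31.430868
C = V + |VC|·bis = (12.2397,24.1244)
T_A = V + ((C−V)·d_A)·d_A = V + 26.0873·d_A = (17.7918,7.4953)
T_B = V + ((C−V)·d_B)·d_B = V + 26.0873·d_B = (-5.2546,25.2656)
sweep = 180° − θ = 112.1954°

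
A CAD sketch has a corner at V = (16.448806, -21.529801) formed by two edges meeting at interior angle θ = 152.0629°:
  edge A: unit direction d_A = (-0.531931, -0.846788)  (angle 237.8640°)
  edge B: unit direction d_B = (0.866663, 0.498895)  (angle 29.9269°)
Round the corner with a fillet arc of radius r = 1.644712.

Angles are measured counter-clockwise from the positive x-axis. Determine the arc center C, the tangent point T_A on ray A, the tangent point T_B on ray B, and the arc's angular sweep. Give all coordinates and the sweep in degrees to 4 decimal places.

center=(17.6239,-22.7511) T_A=(16.2312,-21.8762) T_B=(16.8034,-21.3257) sweep=27.9371

bisector direction at 313.8954° = (0.693345,-0.720606)
center distance |VC| = r/sin(θ/2) = 1.644712/sin(76.0315°) = 1.694831
C = V + |VC|·bis = (17.6239,-22.7511)
T_A = V + ((C−V)·d_A)·d_A = V + 0.4091·d_A = (16.2312,-21.8762)
T_B = V + ((C−V)·d_B)·d_B = V + 0.4091·d_B = (16.8034,-21.3257)
sweep = 180° − θ = 27.9371°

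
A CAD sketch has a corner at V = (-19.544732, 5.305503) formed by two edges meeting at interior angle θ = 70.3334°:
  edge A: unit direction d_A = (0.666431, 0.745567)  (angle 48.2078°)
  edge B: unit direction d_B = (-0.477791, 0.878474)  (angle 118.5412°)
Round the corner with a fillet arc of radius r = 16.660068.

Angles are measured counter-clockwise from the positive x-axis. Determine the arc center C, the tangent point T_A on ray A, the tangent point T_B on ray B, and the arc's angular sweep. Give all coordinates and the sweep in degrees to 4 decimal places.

bisector direction at 83.3745° = (0.115379,0.993322)
center distance |VC| = r/sin(θ/2) = 16.660068/sin(35.1667°) = 28.925874
C = V + |VC|·bis = (-16.2073,34.0382)
T_A = V + ((C−V)·d_A)·d_A = V + 23.6463·d_A = (-3.7861,22.9354)
T_B = V + ((C−V)·d_B)·d_B = V + 23.6463·d_B = (-30.8427,26.0782)
sweep = 180° − θ = 109.6666°

center=(-16.2073,34.0382) T_A=(-3.7861,22.9354) T_B=(-30.8427,26.0782) sweep=109.6666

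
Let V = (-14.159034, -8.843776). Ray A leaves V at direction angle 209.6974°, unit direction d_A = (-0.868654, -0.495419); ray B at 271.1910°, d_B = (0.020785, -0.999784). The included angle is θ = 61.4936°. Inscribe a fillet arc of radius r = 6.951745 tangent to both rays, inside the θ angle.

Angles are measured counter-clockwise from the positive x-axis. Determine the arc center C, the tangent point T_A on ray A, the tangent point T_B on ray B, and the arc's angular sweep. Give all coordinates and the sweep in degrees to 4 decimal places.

center=(-20.8664,-20.6721) T_A=(-24.3104,-14.6334) T_B=(-13.9161,-20.5276) sweep=118.5064

bisector direction at 240.4442° = (-0.493271,-0.869876)
center distance |VC| = r/sin(θ/2) = 6.951745/sin(30.7468°) = 13.597676
C = V + |VC|·bis = (-20.8664,-20.6721)
T_A = V + ((C−V)·d_A)·d_A = V + 11.6863·d_A = (-24.3104,-14.6334)
T_B = V + ((C−V)·d_B)·d_B = V + 11.6863·d_B = (-13.9161,-20.5276)
sweep = 180° − θ = 118.5064°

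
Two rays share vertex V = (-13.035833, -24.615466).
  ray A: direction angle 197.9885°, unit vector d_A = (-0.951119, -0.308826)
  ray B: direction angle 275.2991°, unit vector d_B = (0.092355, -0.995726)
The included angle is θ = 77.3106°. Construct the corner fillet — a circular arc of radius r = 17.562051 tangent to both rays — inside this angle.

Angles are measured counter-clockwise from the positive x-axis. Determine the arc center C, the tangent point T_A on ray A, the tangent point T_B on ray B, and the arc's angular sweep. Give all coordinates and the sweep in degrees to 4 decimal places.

bisector direction at 236.6438° = (-0.549842,-0.835268)
center distance |VC| = r/sin(θ/2) = 17.562051/sin(38.6553°) = 28.115764
C = V + |VC|·bis = (-28.4951,-48.0997)
T_A = V + ((C−V)·d_A)·d_A = V + 21.9561·d_A = (-33.9187,-31.3961)
T_B = V + ((C−V)·d_B)·d_B = V + 21.9561·d_B = (-11.0081,-46.4777)
sweep = 180° − θ = 102.6894°

center=(-28.4951,-48.0997) T_A=(-33.9187,-31.3961) T_B=(-11.0081,-46.4777) sweep=102.6894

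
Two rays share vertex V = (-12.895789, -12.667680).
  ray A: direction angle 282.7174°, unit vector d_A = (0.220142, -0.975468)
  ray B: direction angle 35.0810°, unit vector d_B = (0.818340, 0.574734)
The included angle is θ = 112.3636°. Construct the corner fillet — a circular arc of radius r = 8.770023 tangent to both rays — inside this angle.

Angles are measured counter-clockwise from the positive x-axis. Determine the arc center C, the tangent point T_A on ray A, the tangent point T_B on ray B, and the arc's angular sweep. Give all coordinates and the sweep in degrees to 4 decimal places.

bisector direction at 338.8992° = (0.932949,-0.360010)
center distance |VC| = r/sin(θ/2) = 8.770023/sin(56.1818°) = 10.556020
C = V + |VC|·bis = (-3.0476,-16.4680)
T_A = V + ((C−V)·d_A)·d_A = V + 5.8751·d_A = (-11.6024,-18.3986)
T_B = V + ((C−V)·d_B)·d_B = V + 5.8751·d_B = (-8.0880,-9.2911)
sweep = 180° − θ = 67.6364°

center=(-3.0476,-16.4680) T_A=(-11.6024,-18.3986) T_B=(-8.0880,-9.2911) sweep=67.6364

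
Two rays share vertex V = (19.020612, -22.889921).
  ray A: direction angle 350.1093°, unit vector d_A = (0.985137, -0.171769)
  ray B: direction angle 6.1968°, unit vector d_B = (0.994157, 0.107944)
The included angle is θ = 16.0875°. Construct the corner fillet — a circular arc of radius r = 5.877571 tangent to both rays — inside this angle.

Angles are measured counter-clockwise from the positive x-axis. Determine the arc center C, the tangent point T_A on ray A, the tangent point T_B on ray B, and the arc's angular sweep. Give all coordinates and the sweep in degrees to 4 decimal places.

center=(61.0027,-24.2437) T_A=(59.9931,-30.0339) T_B=(60.3682,-18.4005) sweep=163.9125

bisector direction at 358.1531° = (0.999480,-0.032230)
center distance |VC| = r/sin(θ/2) = 5.877571/sin(8.0437°) = 42.003889
C = V + |VC|·bis = (61.0027,-24.2437)
T_A = V + ((C−V)·d_A)·d_A = V + 41.5906·d_A = (59.9931,-30.0339)
T_B = V + ((C−V)·d_B)·d_B = V + 41.5906·d_B = (60.3682,-18.4005)
sweep = 180° − θ = 163.9125°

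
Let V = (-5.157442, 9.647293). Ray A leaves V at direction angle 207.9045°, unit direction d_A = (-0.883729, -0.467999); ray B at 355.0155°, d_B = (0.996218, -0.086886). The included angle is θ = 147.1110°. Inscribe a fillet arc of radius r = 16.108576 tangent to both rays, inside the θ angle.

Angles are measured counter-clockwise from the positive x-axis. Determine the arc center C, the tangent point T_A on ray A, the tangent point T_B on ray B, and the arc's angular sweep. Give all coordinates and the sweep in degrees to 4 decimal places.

bisector direction at 281.4600° = (0.198684,-0.980064)
center distance |VC| = r/sin(θ/2) = 16.108576/sin(73.5555°) = 16.795611
C = V + |VC|·bis = (-1.8204,-6.8135)
T_A = V + ((C−V)·d_A)·d_A = V + 4.7546·d_A = (-9.3592,7.4221)
T_B = V + ((C−V)·d_B)·d_B = V + 4.7546·d_B = (-0.4208,9.2342)
sweep = 180° − θ = 32.8890°

center=(-1.8204,-6.8135) T_A=(-9.3592,7.4221) T_B=(-0.4208,9.2342) sweep=32.8890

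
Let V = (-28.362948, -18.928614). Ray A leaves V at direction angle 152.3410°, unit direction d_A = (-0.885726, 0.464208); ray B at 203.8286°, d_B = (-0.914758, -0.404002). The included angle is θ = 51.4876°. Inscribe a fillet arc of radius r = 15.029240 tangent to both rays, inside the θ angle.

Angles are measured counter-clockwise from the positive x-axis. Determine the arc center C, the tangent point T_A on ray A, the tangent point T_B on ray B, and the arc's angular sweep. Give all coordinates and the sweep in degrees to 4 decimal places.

bisector direction at 178.0848° = (-0.999441,0.033420)
center distance |VC| = r/sin(θ/2) = 15.029240/sin(25.7438°) = 34.601857
C = V + |VC|·bis = (-62.9455,-17.7722)
T_A = V + ((C−V)·d_A)·d_A = V + 31.1675·d_A = (-55.9688,-4.4604)
T_B = V + ((C−V)·d_B)·d_B = V + 31.1675·d_B = (-56.8736,-31.5203)
sweep = 180° − θ = 128.5124°

center=(-62.9455,-17.7722) T_A=(-55.9688,-4.4604) T_B=(-56.8736,-31.5203) sweep=128.5124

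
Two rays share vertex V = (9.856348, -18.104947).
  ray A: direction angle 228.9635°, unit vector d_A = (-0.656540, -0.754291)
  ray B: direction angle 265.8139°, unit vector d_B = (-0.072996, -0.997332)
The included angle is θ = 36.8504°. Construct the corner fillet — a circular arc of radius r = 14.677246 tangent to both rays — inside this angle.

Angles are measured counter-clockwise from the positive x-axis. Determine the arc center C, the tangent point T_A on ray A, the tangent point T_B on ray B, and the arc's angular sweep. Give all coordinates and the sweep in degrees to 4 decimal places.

center=(-7.9977,-60.9728) T_A=(-19.0686,-51.3366) T_B=(6.6404,-62.0441) sweep=143.1496

bisector direction at 247.3887° = (-0.384477,-0.923134)
center distance |VC| = r/sin(θ/2) = 14.677246/sin(18.4252°) = 46.437232
C = V + |VC|·bis = (-7.9977,-60.9728)
T_A = V + ((C−V)·d_A)·d_A = V + 44.0567·d_A = (-19.0686,-51.3366)
T_B = V + ((C−V)·d_B)·d_B = V + 44.0567·d_B = (6.6404,-62.0441)
sweep = 180° − θ = 143.1496°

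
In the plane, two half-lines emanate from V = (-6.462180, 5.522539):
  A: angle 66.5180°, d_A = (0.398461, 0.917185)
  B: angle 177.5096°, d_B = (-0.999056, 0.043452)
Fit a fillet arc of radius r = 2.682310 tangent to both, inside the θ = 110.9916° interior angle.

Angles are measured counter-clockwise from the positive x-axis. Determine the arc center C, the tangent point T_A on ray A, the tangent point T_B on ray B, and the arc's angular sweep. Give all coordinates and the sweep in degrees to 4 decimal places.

center=(-8.1877,8.2824) T_A=(-5.7275,7.2136) T_B=(-8.3042,5.6027) sweep=69.0084

bisector direction at 122.0138° = (-0.530124,0.847920)
center distance |VC| = r/sin(θ/2) = 2.682310/sin(55.4958°) = 3.254896
C = V + |VC|·bis = (-8.1877,8.2824)
T_A = V + ((C−V)·d_A)·d_A = V + 1.8438·d_A = (-5.7275,7.2136)
T_B = V + ((C−V)·d_B)·d_B = V + 1.8438·d_B = (-8.3042,5.6027)
sweep = 180° − θ = 69.0084°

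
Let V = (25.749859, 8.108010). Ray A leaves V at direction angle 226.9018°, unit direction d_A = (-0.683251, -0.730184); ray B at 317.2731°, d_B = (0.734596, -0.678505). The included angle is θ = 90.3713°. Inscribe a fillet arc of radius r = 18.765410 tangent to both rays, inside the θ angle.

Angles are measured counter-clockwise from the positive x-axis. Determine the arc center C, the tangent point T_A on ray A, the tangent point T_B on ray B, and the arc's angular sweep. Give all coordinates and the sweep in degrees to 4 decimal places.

center=(26.7134,-18.3272) T_A=(13.0112,-5.5057) T_B=(39.4458,-4.5422) sweep=89.6287

bisector direction at 272.0874° = (0.036425,-0.999336)
center distance |VC| = r/sin(θ/2) = 18.765410/sin(45.1857°) = 26.452724
C = V + |VC|·bis = (26.7134,-18.3272)
T_A = V + ((C−V)·d_A)·d_A = V + 18.6442·d_A = (13.0112,-5.5057)
T_B = V + ((C−V)·d_B)·d_B = V + 18.6442·d_B = (39.4458,-4.5422)
sweep = 180° − θ = 89.6287°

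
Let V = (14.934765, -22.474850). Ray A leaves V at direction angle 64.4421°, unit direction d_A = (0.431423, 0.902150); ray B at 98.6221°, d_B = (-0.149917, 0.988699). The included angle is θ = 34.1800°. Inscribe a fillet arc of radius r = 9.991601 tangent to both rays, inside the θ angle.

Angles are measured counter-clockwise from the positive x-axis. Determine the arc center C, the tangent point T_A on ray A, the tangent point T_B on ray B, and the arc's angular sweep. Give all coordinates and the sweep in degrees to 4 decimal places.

bisector direction at 81.5321° = (0.147255,0.989099)
center distance |VC| = r/sin(θ/2) = 9.991601/sin(17.0900°) = 33.999666
C = V + |VC|·bis = (19.9414,11.1542)
T_A = V + ((C−V)·d_A)·d_A = V + 32.4984·d_A = (28.9553,6.8436)
T_B = V + ((C−V)·d_B)·d_B = V + 32.4984·d_B = (10.0627,9.6563)
sweep = 180° − θ = 145.8200°

center=(19.9414,11.1542) T_A=(28.9553,6.8436) T_B=(10.0627,9.6563) sweep=145.8200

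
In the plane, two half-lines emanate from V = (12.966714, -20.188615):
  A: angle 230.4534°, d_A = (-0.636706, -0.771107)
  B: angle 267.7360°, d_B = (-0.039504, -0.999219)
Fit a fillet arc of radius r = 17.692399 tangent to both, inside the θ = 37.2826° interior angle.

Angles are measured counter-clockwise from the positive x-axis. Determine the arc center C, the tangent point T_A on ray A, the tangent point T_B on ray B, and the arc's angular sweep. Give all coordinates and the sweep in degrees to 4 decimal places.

center=(-6.7837,-71.8956) T_A=(-20.4265,-60.6307) T_B=(10.8949,-72.5945) sweep=142.7174

bisector direction at 249.0947° = (-0.356824,-0.934171)
center distance |VC| = r/sin(θ/2) = 17.692399/sin(18.6413°) = 55.350602
C = V + |VC|·bis = (-6.7837,-71.8956)
T_A = V + ((C−V)·d_A)·d_A = V + 52.4468·d_A = (-20.4265,-60.6307)
T_B = V + ((C−V)·d_B)·d_B = V + 52.4468·d_B = (10.8949,-72.5945)
sweep = 180° − θ = 142.7174°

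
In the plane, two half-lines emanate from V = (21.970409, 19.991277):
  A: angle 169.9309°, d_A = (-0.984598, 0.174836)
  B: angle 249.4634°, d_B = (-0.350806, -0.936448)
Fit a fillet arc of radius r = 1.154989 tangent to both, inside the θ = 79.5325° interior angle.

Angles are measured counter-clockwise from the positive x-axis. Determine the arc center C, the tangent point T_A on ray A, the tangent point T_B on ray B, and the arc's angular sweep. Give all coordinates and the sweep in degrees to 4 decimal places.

bisector direction at 209.6972° = (-0.868656,-0.495415)
center distance |VC| = r/sin(θ/2) = 1.154989/sin(39.7662°) = 1.805638
C = V + |VC|·bis = (20.4019,19.0967)
T_A = V + ((C−V)·d_A)·d_A = V + 1.3879·d_A = (20.6039,20.2339)
T_B = V + ((C−V)·d_B)·d_B = V + 1.3879·d_B = (21.4835,18.6916)
sweep = 180° − θ = 100.4675°

center=(20.4019,19.0967) T_A=(20.6039,20.2339) T_B=(21.4835,18.6916) sweep=100.4675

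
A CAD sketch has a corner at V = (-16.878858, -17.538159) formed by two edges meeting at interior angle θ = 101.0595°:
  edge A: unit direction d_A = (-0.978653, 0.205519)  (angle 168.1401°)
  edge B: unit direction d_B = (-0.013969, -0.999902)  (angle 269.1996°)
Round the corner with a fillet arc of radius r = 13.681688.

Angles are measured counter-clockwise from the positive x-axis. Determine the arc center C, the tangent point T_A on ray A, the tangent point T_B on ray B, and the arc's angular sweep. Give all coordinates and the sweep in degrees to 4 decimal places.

bisector direction at 218.6698° = (-0.780759,-0.624832)
center distance |VC| = r/sin(θ/2) = 13.681688/sin(50.5297°) = 17.723433
C = V + |VC|·bis = (-30.7166,-28.6123)
T_A = V + ((C−V)·d_A)·d_A = V + 11.2664·d_A = (-27.9047,-15.2227)
T_B = V + ((C−V)·d_B)·d_B = V + 11.2664·d_B = (-17.0362,-28.8034)
sweep = 180° − θ = 78.9405°

center=(-30.7166,-28.6123) T_A=(-27.9047,-15.2227) T_B=(-17.0362,-28.8034) sweep=78.9405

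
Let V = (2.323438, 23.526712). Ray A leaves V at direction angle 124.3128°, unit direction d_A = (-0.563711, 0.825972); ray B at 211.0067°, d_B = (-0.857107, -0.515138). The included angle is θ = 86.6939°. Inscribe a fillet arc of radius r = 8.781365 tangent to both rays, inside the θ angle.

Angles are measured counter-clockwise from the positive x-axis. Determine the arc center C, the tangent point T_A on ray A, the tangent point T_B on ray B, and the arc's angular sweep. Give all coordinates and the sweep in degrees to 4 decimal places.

bisector direction at 167.6598° = (-0.976896,0.213717)
center distance |VC| = r/sin(θ/2) = 8.781365/sin(43.3469°) = 12.793094
C = V + |VC|·bis = (-10.1741,26.2608)
T_A = V + ((C−V)·d_A)·d_A = V + 9.3033·d_A = (-2.9209,31.2110)
T_B = V + ((C−V)·d_B)·d_B = V + 9.3033·d_B = (-5.6505,18.7342)
sweep = 180° − θ = 93.3061°

center=(-10.1741,26.2608) T_A=(-2.9209,31.2110) T_B=(-5.6505,18.7342) sweep=93.3061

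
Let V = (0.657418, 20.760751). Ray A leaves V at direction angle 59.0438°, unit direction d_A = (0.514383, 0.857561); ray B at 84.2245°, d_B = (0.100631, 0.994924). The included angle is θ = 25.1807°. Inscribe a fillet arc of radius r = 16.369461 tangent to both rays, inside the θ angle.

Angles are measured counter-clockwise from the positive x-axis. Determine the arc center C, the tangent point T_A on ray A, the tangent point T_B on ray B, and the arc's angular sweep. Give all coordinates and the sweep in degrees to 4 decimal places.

center=(24.3191,92.0322) T_A=(38.3569,83.6120) T_B=(8.0327,93.6795) sweep=154.8193

bisector direction at 71.6342° = (0.315083,0.949064)
center distance |VC| = r/sin(θ/2) = 16.369461/sin(12.5904°) = 75.096549
C = V + |VC|·bis = (24.3191,92.0322)
T_A = V + ((C−V)·d_A)·d_A = V + 73.2907·d_A = (38.3569,83.6120)
T_B = V + ((C−V)·d_B)·d_B = V + 73.2907·d_B = (8.0327,93.6795)
sweep = 180° − θ = 154.8193°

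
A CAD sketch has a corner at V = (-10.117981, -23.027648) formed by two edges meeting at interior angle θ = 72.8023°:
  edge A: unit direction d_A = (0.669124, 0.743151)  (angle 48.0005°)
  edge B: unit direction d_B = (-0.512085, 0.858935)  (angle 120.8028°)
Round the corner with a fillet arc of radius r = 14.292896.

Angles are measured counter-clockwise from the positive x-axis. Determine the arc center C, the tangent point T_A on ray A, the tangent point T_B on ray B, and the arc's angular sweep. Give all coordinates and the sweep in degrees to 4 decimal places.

center=(-7.7684,0.9425) T_A=(2.8534,-8.6212) T_B=(-20.0451,-6.3767) sweep=107.1977

bisector direction at 84.4017° = (0.097554,0.995230)
center distance |VC| = r/sin(θ/2) = 14.292896/sin(36.4012°) = 24.085022
C = V + |VC|·bis = (-7.7684,0.9425)
T_A = V + ((C−V)·d_A)·d_A = V + 19.3856·d_A = (2.8534,-8.6212)
T_B = V + ((C−V)·d_B)·d_B = V + 19.3856·d_B = (-20.0451,-6.3767)
sweep = 180° − θ = 107.1977°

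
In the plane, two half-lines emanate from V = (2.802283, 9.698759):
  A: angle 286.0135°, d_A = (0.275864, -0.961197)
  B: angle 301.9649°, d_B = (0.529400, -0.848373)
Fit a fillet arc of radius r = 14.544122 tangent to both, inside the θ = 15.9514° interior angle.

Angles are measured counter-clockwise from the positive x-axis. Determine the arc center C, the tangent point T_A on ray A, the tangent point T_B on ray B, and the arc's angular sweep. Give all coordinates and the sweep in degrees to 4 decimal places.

bisector direction at 293.9892° = (0.406564,-0.913622)
center distance |VC| = r/sin(θ/2) = 14.544122/sin(7.9757°) = 104.820158
C = V + |VC|·bis = (45.4184,-86.0673)
T_A = V + ((C−V)·d_A)·d_A = V + 103.8062·d_A = (31.4387,-90.0795)
T_B = V + ((C−V)·d_B)·d_B = V + 103.8062·d_B = (57.7573,-78.3676)
sweep = 180° − θ = 164.0486°

center=(45.4184,-86.0673) T_A=(31.4387,-90.0795) T_B=(57.7573,-78.3676) sweep=164.0486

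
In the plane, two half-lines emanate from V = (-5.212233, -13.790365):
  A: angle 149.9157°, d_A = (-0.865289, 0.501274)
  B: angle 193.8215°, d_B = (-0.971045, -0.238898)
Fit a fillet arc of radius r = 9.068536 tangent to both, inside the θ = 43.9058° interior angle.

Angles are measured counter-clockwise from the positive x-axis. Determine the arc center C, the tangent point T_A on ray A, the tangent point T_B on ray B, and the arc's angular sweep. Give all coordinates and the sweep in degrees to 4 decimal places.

bisector direction at 171.8686° = (-0.989946,0.141444)
center distance |VC| = r/sin(θ/2) = 9.068536/sin(21.9529°) = 24.257523
C = V + |VC|·bis = (-29.2259,-10.3593)
T_A = V + ((C−V)·d_A)·d_A = V + 22.4986·d_A = (-24.6801,-2.5124)
T_B = V + ((C−V)·d_B)·d_B = V + 22.4986·d_B = (-27.0594,-19.1652)
sweep = 180° − θ = 136.0942°

center=(-29.2259,-10.3593) T_A=(-24.6801,-2.5124) T_B=(-27.0594,-19.1652) sweep=136.0942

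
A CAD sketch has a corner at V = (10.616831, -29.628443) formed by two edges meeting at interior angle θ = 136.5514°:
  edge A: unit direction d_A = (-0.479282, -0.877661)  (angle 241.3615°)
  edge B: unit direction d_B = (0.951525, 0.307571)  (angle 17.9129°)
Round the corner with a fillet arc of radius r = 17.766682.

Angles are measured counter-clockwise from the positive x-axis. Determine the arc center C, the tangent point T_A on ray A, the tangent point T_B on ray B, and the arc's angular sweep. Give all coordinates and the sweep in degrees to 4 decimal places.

center=(22.8171,-44.3566) T_A=(7.2240,-35.8414) T_B=(17.3526,-27.4512) sweep=43.4486

bisector direction at 309.6372° = (0.637924,-0.770099)
center distance |VC| = r/sin(θ/2) = 17.766682/sin(68.2757°) = 19.125024
C = V + |VC|·bis = (22.8171,-44.3566)
T_A = V + ((C−V)·d_A)·d_A = V + 7.0790·d_A = (7.2240,-35.8414)
T_B = V + ((C−V)·d_B)·d_B = V + 7.0790·d_B = (17.3526,-27.4512)
sweep = 180° − θ = 43.4486°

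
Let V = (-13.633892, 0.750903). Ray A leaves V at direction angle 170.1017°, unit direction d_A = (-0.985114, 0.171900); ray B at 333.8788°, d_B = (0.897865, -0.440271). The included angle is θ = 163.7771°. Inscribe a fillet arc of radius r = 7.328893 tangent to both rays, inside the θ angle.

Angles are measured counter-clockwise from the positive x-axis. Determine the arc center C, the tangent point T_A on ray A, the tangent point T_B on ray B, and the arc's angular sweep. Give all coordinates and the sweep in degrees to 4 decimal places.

bisector direction at 251.9903° = (-0.309179,-0.951004)
center distance |VC| = r/sin(θ/2) = 7.328893/sin(81.8885°) = 7.402956
C = V + |VC|·bis = (-15.9227,-6.2893)
T_A = V + ((C−V)·d_A)·d_A = V + 1.0446·d_A = (-14.6629,0.9305)
T_B = V + ((C−V)·d_B)·d_B = V + 1.0446·d_B = (-12.6960,0.2910)
sweep = 180° − θ = 16.2229°

center=(-15.9227,-6.2893) T_A=(-14.6629,0.9305) T_B=(-12.6960,0.2910) sweep=16.2229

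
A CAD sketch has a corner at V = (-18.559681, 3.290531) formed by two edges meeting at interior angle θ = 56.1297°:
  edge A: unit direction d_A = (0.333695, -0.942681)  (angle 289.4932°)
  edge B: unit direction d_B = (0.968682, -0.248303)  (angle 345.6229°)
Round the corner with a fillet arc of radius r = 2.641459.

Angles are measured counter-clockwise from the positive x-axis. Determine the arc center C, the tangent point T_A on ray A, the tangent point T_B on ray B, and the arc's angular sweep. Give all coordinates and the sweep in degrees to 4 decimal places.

bisector direction at 317.5580° = (0.737961,-0.674843)
center distance |VC| = r/sin(θ/2) = 2.641459/sin(28.0648°) = 5.614504
C = V + |VC|·bis = (-14.4164,-0.4984)
T_A = V + ((C−V)·d_A)·d_A = V + 4.9543·d_A = (-16.9064,-1.3798)
T_B = V + ((C−V)·d_B)·d_B = V + 4.9543·d_B = (-13.7605,2.0604)
sweep = 180° − θ = 123.8703°

center=(-14.4164,-0.4984) T_A=(-16.9064,-1.3798) T_B=(-13.7605,2.0604) sweep=123.8703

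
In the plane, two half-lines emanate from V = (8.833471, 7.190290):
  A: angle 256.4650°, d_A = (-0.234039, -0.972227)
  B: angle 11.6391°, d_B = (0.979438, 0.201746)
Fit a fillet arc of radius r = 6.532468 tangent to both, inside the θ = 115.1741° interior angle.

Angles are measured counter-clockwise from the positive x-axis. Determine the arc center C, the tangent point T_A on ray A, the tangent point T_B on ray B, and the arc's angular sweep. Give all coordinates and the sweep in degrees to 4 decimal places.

center=(14.2138,1.6289) T_A=(7.8627,3.1578) T_B=(12.8959,8.0271) sweep=64.8259

bisector direction at 314.0520° = (0.695312,-0.718708)
center distance |VC| = r/sin(θ/2) = 6.532468/sin(57.5870°) = 7.737995
C = V + |VC|·bis = (14.2138,1.6289)
T_A = V + ((C−V)·d_A)·d_A = V + 4.1477·d_A = (7.8627,3.1578)
T_B = V + ((C−V)·d_B)·d_B = V + 4.1477·d_B = (12.8959,8.0271)
sweep = 180° − θ = 64.8259°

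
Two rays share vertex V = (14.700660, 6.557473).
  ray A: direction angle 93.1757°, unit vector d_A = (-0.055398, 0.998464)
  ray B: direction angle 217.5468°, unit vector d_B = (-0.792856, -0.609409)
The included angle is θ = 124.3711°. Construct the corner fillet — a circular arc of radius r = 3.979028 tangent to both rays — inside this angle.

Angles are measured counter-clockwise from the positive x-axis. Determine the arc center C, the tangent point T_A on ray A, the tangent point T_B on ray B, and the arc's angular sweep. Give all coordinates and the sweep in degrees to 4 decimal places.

bisector direction at 155.3613° = (-0.908954,0.416896)
center distance |VC| = r/sin(θ/2) = 3.979028/sin(62.1855°) = 4.498805
C = V + |VC|·bis = (10.6115,8.4330)
T_A = V + ((C−V)·d_A)·d_A = V + 2.0992·d_A = (14.5844,8.6534)
T_B = V + ((C−V)·d_B)·d_B = V + 2.0992·d_B = (13.0363,5.2782)
sweep = 180° − θ = 55.6289°

center=(10.6115,8.4330) T_A=(14.5844,8.6534) T_B=(13.0363,5.2782) sweep=55.6289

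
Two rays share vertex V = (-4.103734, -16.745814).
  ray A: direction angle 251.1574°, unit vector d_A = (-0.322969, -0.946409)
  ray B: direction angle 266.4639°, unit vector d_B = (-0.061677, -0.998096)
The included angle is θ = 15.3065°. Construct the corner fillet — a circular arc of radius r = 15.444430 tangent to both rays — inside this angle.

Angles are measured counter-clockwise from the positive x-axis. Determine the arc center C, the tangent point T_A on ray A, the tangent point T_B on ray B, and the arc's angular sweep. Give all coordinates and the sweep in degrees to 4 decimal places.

bisector direction at 258.8107° = (-0.194052,-0.980991)
center distance |VC| = r/sin(θ/2) = 15.444430/sin(7.6532°) = 115.968714
C = V + |VC|·bis = (-26.6077,-130.5101)
T_A = V + ((C−V)·d_A)·d_A = V + 114.9357·d_A = (-41.2244,-125.5220)
T_B = V + ((C−V)·d_B)·d_B = V + 114.9357·d_B = (-11.1927,-131.4627)
sweep = 180° − θ = 164.6935°

center=(-26.6077,-130.5101) T_A=(-41.2244,-125.5220) T_B=(-11.1927,-131.4627) sweep=164.6935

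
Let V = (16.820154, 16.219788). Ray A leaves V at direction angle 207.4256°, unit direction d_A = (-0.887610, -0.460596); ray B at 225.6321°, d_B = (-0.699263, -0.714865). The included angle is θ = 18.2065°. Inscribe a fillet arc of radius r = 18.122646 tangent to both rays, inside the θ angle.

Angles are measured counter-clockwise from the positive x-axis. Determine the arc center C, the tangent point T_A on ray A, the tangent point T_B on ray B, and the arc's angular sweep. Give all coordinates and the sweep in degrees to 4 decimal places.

center=(-75.2234,-51.9606) T_A=(-83.5706,-35.8748) T_B=(-62.2681,-64.6331) sweep=161.7935

bisector direction at 216.5289° = (-0.803557,-0.595227)
center distance |VC| = r/sin(θ/2) = 18.122646/sin(9.1032°) = 114.545092
C = V + |VC|·bis = (-75.2234,-51.9606)
T_A = V + ((C−V)·d_A)·d_A = V + 113.1024·d_A = (-83.5706,-35.8748)
T_B = V + ((C−V)·d_B)·d_B = V + 113.1024·d_B = (-62.2681,-64.6331)
sweep = 180° − θ = 161.7935°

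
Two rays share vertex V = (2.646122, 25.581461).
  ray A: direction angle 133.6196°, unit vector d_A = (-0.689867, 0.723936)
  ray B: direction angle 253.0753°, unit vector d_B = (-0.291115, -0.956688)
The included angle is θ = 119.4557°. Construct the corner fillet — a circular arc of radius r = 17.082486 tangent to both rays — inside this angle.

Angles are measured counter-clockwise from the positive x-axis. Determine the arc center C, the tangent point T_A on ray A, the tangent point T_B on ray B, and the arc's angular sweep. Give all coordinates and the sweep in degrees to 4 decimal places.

center=(-16.5992,21.0152) T_A=(-4.2326,32.7999) T_B=(-0.2566,16.0423) sweep=60.5443

bisector direction at 193.3475° = (-0.972988,-0.230856)
center distance |VC| = r/sin(θ/2) = 17.082486/sin(59.7278°) = 19.779622
C = V + |VC|·bis = (-16.5992,21.0152)
T_A = V + ((C−V)·d_A)·d_A = V + 9.9711·d_A = (-4.2326,32.7999)
T_B = V + ((C−V)·d_B)·d_B = V + 9.9711·d_B = (-0.2566,16.0423)
sweep = 180° − θ = 60.5443°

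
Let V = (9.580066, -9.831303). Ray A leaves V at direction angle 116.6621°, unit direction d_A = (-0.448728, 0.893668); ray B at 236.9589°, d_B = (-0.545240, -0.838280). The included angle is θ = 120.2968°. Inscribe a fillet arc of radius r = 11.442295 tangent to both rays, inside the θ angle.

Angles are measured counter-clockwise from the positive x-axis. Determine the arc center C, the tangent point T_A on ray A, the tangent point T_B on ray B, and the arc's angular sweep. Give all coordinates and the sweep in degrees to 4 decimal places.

bisector direction at 176.8105° = (-0.998451,0.055639)
center distance |VC| = r/sin(θ/2) = 11.442295/sin(60.1484°) = 13.192740
C = V + |VC|·bis = (-3.5922,-9.0973)
T_A = V + ((C−V)·d_A)·d_A = V + 6.5668·d_A = (6.6334,-3.9628)
T_B = V + ((C−V)·d_B)·d_B = V + 6.5668·d_B = (5.9996,-15.3361)
sweep = 180° − θ = 59.7032°

center=(-3.5922,-9.0973) T_A=(6.6334,-3.9628) T_B=(5.9996,-15.3361) sweep=59.7032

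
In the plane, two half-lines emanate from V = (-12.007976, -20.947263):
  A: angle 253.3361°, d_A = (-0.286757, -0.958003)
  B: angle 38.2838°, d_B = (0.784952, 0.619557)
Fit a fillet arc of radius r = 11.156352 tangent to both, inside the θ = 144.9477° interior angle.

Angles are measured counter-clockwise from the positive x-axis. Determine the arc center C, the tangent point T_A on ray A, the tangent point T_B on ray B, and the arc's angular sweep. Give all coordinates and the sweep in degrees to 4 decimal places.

center=(-2.3305,-27.5216) T_A=(-13.0183,-24.3225) T_B=(-9.2424,-18.7644) sweep=35.0523

bisector direction at 325.8100° = (0.827178,-0.561940)
center distance |VC| = r/sin(θ/2) = 11.156352/sin(72.4738°) = 11.699445
C = V + |VC|·bis = (-2.3305,-27.5216)
T_A = V + ((C−V)·d_A)·d_A = V + 3.5232·d_A = (-13.0183,-24.3225)
T_B = V + ((C−V)·d_B)·d_B = V + 3.5232·d_B = (-9.2424,-18.7644)
sweep = 180° − θ = 35.0523°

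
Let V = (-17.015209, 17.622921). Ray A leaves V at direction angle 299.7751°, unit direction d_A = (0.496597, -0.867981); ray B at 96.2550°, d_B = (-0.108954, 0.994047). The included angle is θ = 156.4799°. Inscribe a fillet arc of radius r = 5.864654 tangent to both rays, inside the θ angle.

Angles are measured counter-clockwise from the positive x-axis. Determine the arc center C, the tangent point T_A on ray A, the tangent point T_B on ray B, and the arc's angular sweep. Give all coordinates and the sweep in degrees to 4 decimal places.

center=(-11.3185,19.4756) T_A=(-16.4089,16.5632) T_B=(-17.1482,18.8366) sweep=23.5201

bisector direction at 18.0151° = (0.950975,0.309267)
center distance |VC| = r/sin(θ/2) = 5.864654/sin(78.2399°) = 5.990394
C = V + |VC|·bis = (-11.3185,19.4756)
T_A = V + ((C−V)·d_A)·d_A = V + 1.2209·d_A = (-16.4089,16.5632)
T_B = V + ((C−V)·d_B)·d_B = V + 1.2209·d_B = (-17.1482,18.8366)
sweep = 180° − θ = 23.5201°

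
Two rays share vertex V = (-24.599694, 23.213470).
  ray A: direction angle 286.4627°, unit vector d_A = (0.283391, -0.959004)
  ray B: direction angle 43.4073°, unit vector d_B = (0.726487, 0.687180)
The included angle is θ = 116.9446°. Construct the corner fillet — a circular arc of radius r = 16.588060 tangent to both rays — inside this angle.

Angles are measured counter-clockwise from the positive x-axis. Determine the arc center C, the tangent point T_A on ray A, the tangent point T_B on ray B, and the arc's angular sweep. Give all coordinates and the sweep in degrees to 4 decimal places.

center=(-5.8078,18.1553) T_A=(-21.7158,13.4544) T_B=(-17.2068,30.2064) sweep=63.0554

bisector direction at 344.9350° = (0.965632,-0.259915)
center distance |VC| = r/sin(θ/2) = 16.588060/sin(58.4723°) = 19.460704
C = V + |VC|·bis = (-5.8078,18.1553)
T_A = V + ((C−V)·d_A)·d_A = V + 10.1762·d_A = (-21.7158,13.4544)
T_B = V + ((C−V)·d_B)·d_B = V + 10.1762·d_B = (-17.2068,30.2064)
sweep = 180° − θ = 63.0554°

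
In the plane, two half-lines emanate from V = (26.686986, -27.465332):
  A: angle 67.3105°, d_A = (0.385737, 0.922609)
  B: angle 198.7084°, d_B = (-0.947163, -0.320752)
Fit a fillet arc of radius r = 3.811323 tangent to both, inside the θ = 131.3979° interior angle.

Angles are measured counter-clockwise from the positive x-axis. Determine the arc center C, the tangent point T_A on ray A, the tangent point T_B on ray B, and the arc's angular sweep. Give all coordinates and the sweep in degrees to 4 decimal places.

center=(23.8345,-24.4074) T_A=(27.3508,-25.8776) T_B=(25.0570,-28.0173) sweep=48.6021

bisector direction at 133.0094° = (-0.682119,0.731241)
center distance |VC| = r/sin(θ/2) = 3.811323/sin(65.6989°) = 4.181853
C = V + |VC|·bis = (23.8345,-24.4074)
T_A = V + ((C−V)·d_A)·d_A = V + 1.7210·d_A = (27.3508,-25.8776)
T_B = V + ((C−V)·d_B)·d_B = V + 1.7210·d_B = (25.0570,-28.0173)
sweep = 180° − θ = 48.6021°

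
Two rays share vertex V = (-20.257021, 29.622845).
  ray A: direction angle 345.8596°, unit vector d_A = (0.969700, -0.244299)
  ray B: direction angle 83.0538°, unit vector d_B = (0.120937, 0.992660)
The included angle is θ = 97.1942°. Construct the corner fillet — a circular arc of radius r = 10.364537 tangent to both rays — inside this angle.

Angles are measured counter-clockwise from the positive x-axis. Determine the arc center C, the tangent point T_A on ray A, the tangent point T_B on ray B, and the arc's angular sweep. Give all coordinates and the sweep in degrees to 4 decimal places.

bisector direction at 34.4567° = (0.824554,0.565783)
center distance |VC| = r/sin(θ/2) = 10.364537/sin(48.5971°) = 13.817953
C = V + |VC|·bis = (-8.8634,37.4408)
T_A = V + ((C−V)·d_A)·d_A = V + 9.1385·d_A = (-11.3954,27.3903)
T_B = V + ((C−V)·d_B)·d_B = V + 9.1385·d_B = (-19.1518,38.6943)
sweep = 180° − θ = 82.8058°

center=(-8.8634,37.4408) T_A=(-11.3954,27.3903) T_B=(-19.1518,38.6943) sweep=82.8058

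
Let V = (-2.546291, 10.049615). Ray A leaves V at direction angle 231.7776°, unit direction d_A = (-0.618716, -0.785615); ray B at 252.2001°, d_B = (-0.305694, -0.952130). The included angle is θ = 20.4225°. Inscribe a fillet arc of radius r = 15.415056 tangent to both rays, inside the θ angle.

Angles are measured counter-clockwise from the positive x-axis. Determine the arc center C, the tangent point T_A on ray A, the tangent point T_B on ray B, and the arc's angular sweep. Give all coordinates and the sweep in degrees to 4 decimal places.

bisector direction at 241.9888° = (-0.469643,-0.882856)
center distance |VC| = r/sin(θ/2) = 15.415056/sin(10.2112°) = 86.954148
C = V + |VC|·bis = (-43.3837,-66.7184)
T_A = V + ((C−V)·d_A)·d_A = V + 85.5769·d_A = (-55.4940,-57.1809)
T_B = V + ((C−V)·d_B)·d_B = V + 85.5769·d_B = (-28.7066,-71.4307)
sweep = 180° − θ = 159.5775°

center=(-43.3837,-66.7184) T_A=(-55.4940,-57.1809) T_B=(-28.7066,-71.4307) sweep=159.5775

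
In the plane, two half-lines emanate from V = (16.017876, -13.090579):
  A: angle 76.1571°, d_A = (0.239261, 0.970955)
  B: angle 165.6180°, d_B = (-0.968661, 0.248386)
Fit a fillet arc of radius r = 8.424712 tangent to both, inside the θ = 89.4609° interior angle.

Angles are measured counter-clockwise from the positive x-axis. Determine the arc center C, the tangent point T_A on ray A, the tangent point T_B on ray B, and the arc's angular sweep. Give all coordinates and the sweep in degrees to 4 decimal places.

center=(9.8726,-2.8175) T_A=(18.0526,-4.8332) T_B=(7.7800,-10.9782) sweep=90.5391

bisector direction at 120.8875° = (-0.513355,0.858176)
center distance |VC| = r/sin(θ/2) = 8.424712/sin(44.7304°) = 11.970791
C = V + |VC|·bis = (9.8726,-2.8175)
T_A = V + ((C−V)·d_A)·d_A = V + 8.5044·d_A = (18.0526,-4.8332)
T_B = V + ((C−V)·d_B)·d_B = V + 8.5044·d_B = (7.7800,-10.9782)
sweep = 180° − θ = 90.5391°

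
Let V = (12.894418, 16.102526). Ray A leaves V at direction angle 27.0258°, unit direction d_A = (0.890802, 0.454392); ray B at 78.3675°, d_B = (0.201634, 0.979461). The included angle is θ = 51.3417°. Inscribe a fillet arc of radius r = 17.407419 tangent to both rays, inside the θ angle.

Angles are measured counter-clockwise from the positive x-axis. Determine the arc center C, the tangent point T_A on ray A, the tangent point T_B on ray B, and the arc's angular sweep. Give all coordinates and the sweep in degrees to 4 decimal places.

bisector direction at 52.6967° = (0.606035,0.795438)
center distance |VC| = r/sin(θ/2) = 17.407419/sin(25.6709°) = 40.183276
C = V + |VC|·bis = (37.2469,48.0658)
T_A = V + ((C−V)·d_A)·d_A = V + 36.2171·d_A = (45.1567,32.5593)
T_B = V + ((C−V)·d_B)·d_B = V + 36.2171·d_B = (20.1970,51.5758)
sweep = 180° − θ = 128.6583°

center=(37.2469,48.0658) T_A=(45.1567,32.5593) T_B=(20.1970,51.5758) sweep=128.6583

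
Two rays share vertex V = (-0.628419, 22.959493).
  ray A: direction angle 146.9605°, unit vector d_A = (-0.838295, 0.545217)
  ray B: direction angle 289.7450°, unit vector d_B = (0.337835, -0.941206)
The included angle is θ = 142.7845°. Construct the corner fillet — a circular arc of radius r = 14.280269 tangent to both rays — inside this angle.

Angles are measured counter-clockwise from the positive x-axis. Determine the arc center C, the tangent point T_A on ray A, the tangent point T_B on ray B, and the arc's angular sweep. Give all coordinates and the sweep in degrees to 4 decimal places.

center=(-12.4448,13.6098) T_A=(-4.6589,25.5809) T_B=(0.9959,18.4342) sweep=37.2155

bisector direction at 218.3528° = (-0.784205,-0.620501)
center distance |VC| = r/sin(θ/2) = 14.280269/sin(71.3923°) = 15.067942
C = V + |VC|·bis = (-12.4448,13.6098)
T_A = V + ((C−V)·d_A)·d_A = V + 4.8080·d_A = (-4.6589,25.5809)
T_B = V + ((C−V)·d_B)·d_B = V + 4.8080·d_B = (0.9959,18.4342)
sweep = 180° − θ = 37.2155°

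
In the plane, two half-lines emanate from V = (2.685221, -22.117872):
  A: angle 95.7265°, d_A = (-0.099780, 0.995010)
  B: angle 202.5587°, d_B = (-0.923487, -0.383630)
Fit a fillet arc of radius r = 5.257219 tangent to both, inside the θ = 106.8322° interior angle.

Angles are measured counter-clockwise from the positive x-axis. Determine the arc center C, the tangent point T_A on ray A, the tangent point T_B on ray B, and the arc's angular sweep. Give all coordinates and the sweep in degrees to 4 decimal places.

center=(-2.9351,-18.7598) T_A=(2.2959,-18.2353) T_B=(-0.9183,-23.6148) sweep=73.1678

bisector direction at 149.1426° = (-0.858446,0.512903)
center distance |VC| = r/sin(θ/2) = 5.257219/sin(53.4161°) = 6.547095
C = V + |VC|·bis = (-2.9351,-18.7598)
T_A = V + ((C−V)·d_A)·d_A = V + 3.9021·d_A = (2.2959,-18.2353)
T_B = V + ((C−V)·d_B)·d_B = V + 3.9021·d_B = (-0.9183,-23.6148)
sweep = 180° − θ = 73.1678°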